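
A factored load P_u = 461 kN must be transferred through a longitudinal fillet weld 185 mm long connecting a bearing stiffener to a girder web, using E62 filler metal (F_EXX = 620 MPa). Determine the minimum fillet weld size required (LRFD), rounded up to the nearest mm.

Total weld length L = 185 mm.
Required throat t_e = P_u / (φ × 0.6 F_EXX × L) = 461 / (0.75 × 0.6 × 620 × 185 × 10⁻³) = 8.932 mm.
Required leg w = t_e / 0.707 = 12.63 mm → use 13 mm.

w = 13 mm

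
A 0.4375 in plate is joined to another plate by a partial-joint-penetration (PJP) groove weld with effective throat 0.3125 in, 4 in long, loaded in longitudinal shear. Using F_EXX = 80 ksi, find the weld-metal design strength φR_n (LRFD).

Effective throat (given) t_e = 0.3125 in.
A_we = 0.3125 × 4 = 1.25 in².
F_nw = 0.6 F_EXX = 48 ksi.
φR_n = 0.75 × 48 × 1.25 = 45 kips.

φR_n ≈ 45 kips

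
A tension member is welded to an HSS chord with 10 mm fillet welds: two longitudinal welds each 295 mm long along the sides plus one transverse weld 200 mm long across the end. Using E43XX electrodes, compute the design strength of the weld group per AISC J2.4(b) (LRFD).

φR_n ≈ 1100 kN

E43XX → F_EXX = 430 MPa.
t_e = 0.707 × 10 = 7.07 mm.
R_nwl = 0.6 × 430 × 7.07 × 590 × 10⁻³ = 1076 kN (longitudinal, 2 welds).
R_nwt = 0.6 × 430 × 7.07 × 200 × 10⁻³ = 364.8 kN (transverse, base value).
(i) R_nwl + R_nwt = 1441 kN; (ii) 0.85 R_nwl + 1.5 R_nwt = 1462 kN.
R_n = max = 1462 kN [governs: (ii)]; φR_n = 1096 kN.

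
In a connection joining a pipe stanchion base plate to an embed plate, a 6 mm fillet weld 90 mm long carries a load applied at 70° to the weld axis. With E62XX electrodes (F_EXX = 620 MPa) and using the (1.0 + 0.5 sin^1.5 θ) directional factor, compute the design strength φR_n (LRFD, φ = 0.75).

t_e = 0.707 × 6 = 4.242 mm; A_we = 4.242 × 90 = 381.8 mm².
Directional factor: 1.0 + 0.5 sin^1.5(70°) = 1.455.
F_nw = 0.6 × 620 × 1.455 = 541.4 MPa.
φR_n = 0.75 × 541.4 × 381.8 × 10⁻³ = 155 kN.

φR_n ≈ 155 kN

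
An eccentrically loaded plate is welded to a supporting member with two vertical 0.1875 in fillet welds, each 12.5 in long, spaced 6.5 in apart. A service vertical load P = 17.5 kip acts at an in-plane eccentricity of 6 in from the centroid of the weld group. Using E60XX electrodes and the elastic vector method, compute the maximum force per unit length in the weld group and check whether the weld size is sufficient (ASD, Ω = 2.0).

E60XX → F_EXX = 60 ksi.
Total weld length L_w = 25 in. Treat welds as unit-width lines.
Polar moment about centroid: J = 2[d³/12 + d(b/2)²] = 2[12.5³/12 + 12.5×3.25²] = 589.6 in³.
Direct shear f_v = P/L_w = 17.5 / 25 = 0.7 kip/in (vertical).
Torsion M = P·e = 17.5 × 6 = 105 kip·in.
Critical point at (x, y) = (3.25, 6.25) from centroid. f_tx = M·y/J = 1.113 kip/in; f_ty = M·x/J = 0.5788 kip/in.
Resultant f_max = √[f_tx² + (f_v + f_ty)²] = √[1.113² + (0.7 + 0.5788)²] = 1.695 kip/in.
Capacity per unit length: r_n/Ω = (1/2.0) × 0.6 × 60 × (0.707 × 0.1875) = 2.386 kip/in.
1.695 ≤ 2.386 → adequate.

f_max ≈ 1.7 kip/in; adequate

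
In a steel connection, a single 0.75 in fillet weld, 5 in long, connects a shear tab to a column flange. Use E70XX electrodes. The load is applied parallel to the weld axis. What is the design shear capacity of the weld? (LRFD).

φR_n ≈ 83.5 kips

E70XX → F_EXX = 70 ksi.
Effective throat t_e = 0.707 × 0.75 = 0.5302 in.
Total length L = 5 in; A_we = 0.5302 × 5 = 2.651 in².
F_nw = 0.6 F_EXX = 0.6 × 70 = 42 ksi.
φR_n = 0.75 × 42 × 2.651 = 83.51 kips.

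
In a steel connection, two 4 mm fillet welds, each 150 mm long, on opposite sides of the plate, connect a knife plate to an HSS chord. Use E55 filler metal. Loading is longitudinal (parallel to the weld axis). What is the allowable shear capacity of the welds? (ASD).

E55XX → F_EXX = 550 MPa.
Effective throat t_e = 0.707 × 4 = 2.828 mm.
Total length L = 300 mm; A_we = 2.828 × 300 = 848.4 mm².
F_nw = 0.6 F_EXX = 0.6 × 550 = 330 MPa.
R_n = 330 × 848.4 × 10⁻³ = 280 kN; R_n/Ω = 280/2.0 = 140 kN.

R_n/Ω ≈ 140 kN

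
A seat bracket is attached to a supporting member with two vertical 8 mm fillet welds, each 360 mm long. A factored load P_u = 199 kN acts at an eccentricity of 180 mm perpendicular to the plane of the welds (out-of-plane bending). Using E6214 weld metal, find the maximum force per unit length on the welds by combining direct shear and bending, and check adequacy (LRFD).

E62XX → F_EXX = 620 MPa.
L_w = 2 × 360 = 720 mm; section modulus (unit throat) S = 2 × L²/6 = 43200 mm².
Direct shear f_v = P/L_w = 199×10³/720 = 276.4 N/mm.
Moment M = P × e = 199×10³ × 180 = 35820000 N·mm; bending f_b = M/S = 829.2 N/mm.
f_max = √(f_v² + f_b²) = √(276.4² + 829.2²) = 874 N/mm.
φr_n = 0.75 × 0.6 × 620 × (0.707 × 8) = 1578 N/mm → adequate.

f_max ≈ 874 N/mm; adequate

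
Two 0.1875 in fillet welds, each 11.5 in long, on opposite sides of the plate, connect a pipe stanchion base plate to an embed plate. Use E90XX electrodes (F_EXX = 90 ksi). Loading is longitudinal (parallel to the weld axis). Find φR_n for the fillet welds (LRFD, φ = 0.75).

φR_n ≈ 123 kip

Effective throat t_e = 0.707 × 0.1875 = 0.1326 in.
Total length L = 23 in; A_we = 0.1326 × 23 = 3.049 in².
F_nw = 0.6 F_EXX = 0.6 × 90 = 54 ksi.
φR_n = 0.75 × 54 × 3.049 = 123.5 kip.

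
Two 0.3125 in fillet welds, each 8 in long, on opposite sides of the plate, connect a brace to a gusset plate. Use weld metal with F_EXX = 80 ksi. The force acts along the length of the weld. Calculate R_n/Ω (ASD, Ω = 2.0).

R_n/Ω ≈ 84.8 kips

Effective throat t_e = 0.707 × 0.3125 = 0.2209 in.
Total length L = 16 in; A_we = 0.2209 × 16 = 3.535 in².
F_nw = 0.6 F_EXX = 0.6 × 80 = 48 ksi.
R_n = 48 × 3.535 = 169.7 kips; R_n/Ω = 169.7/2.0 = 84.84 kips.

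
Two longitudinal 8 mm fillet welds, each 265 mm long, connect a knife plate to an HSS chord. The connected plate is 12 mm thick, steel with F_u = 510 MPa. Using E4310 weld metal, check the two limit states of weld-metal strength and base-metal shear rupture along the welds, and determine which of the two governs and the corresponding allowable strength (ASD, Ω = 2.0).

R_n/Ω ≈ 387 kN (weld metal governs)

E43XX → F_EXX = 430 MPa.
t_e = 0.707 × 8 = 5.656 mm; L = 530 mm.
Weld metal: R_n/Ω = (1/2.0) × 0.6 × 430 × 5.656 × 530 × 10⁻³ = 386.7 kN.
Base metal (shear rupture): R_n/Ω = (1/2.0) × 0.6 × 510 × 12 × 530 × 10⁻³ = 973.1 kN.
Governing: weld metal.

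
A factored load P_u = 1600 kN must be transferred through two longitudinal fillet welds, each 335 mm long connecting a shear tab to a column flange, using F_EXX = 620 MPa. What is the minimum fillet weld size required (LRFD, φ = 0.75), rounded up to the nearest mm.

w = 13 mm

Total weld length L = 670 mm.
Required throat t_e = P_u / (φ × 0.6 F_EXX × L) = 1600 / (0.75 × 0.6 × 620 × 670 × 10⁻³) = 8.559 mm.
Required leg w = t_e / 0.707 = 12.11 mm → use 13 mm.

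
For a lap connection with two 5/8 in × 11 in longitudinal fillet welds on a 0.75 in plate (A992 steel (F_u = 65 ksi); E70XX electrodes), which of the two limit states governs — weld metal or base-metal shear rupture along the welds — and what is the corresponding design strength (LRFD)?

E70XX → F_EXX = 70 ksi.
t_e = 0.707 × 0.625 = 0.4419 in; L = 22 in.
Weld metal: φR_n = 0.75 × 0.6 × 70 × 0.4419 × 22 = 306.2 kips.
Base metal (shear rupture): φR_n = 0.75 × 0.6 × 65 × 0.75 × 22 = 482.6 kips.
Governing: weld metal.

φR_n ≈ 306 kips (weld metal governs)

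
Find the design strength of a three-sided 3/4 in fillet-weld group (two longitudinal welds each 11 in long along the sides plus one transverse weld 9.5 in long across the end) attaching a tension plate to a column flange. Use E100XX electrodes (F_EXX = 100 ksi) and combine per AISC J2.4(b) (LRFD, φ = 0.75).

φR_n ≈ 786 kip

t_e = 0.707 × 0.75 = 0.5302 in.
R_nwl = 0.6 × 100 × 0.5302 × 22 = 699.9 kip (longitudinal, 2 welds).
R_nwt = 0.6 × 100 × 0.5302 × 9.5 = 302.2 kip (transverse, base value).
(i) R_nwl + R_nwt = 1002 kip; (ii) 0.85 R_nwl + 1.5 R_nwt = 1048 kip.
R_n = max = 1048 kip [governs: (ii)]; φR_n = 786.2 kip.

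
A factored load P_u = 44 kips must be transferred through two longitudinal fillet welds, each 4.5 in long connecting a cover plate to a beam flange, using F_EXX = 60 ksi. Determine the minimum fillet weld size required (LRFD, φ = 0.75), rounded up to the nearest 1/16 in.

w = 5/16 in

Total weld length L = 9 in.
Required throat t_e = P_u / (φ × 0.6 F_EXX × L) = 44 / (0.75 × 0.6 × 60 × 9) = 0.1811 in.
Required leg w = t_e / 0.707 = 0.2561 in → use 5/16 in.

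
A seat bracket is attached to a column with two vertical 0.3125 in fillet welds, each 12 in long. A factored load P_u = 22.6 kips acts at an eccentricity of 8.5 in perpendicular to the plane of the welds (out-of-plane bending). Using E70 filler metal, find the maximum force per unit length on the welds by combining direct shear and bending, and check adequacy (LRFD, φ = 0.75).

f_max ≈ 4.11 kip/in; adequate

E70XX → F_EXX = 70 ksi.
L_w = 2 × 12 = 24 in; section modulus (unit throat) S = 2 × L²/6 = 48 in².
Direct shear f_v = P/L_w = 22.6/24 = 0.9417 kip/in.
Moment M = P × e = 22.6 × 8.5 = 192.1 kip·in; bending f_b = M/S = 4.002 kip/in.
f_max = √(f_v² + f_b²) = √(0.9417² + 4.002²) = 4.111 kip/in.
φr_n = 0.75 × 0.6 × 70 × (0.707 × 0.3125) = 6.96 kip/in → adequate.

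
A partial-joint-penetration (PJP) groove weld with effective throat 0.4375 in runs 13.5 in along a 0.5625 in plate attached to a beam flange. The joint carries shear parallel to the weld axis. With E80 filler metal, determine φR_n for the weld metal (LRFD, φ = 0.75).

E80XX → F_EXX = 80 ksi.
Effective throat (given) t_e = 0.4375 in.
A_we = 0.4375 × 13.5 = 5.906 in².
F_nw = 0.6 F_EXX = 48 ksi.
φR_n = 0.75 × 48 × 5.906 = 212.6 kip.

φR_n ≈ 213 kip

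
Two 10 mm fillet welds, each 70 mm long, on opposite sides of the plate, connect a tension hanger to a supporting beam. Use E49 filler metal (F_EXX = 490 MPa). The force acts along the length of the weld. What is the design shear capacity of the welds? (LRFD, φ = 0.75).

φR_n ≈ 218 kN

Effective throat t_e = 0.707 × 10 = 7.07 mm.
Total length L = 140 mm; A_we = 7.07 × 140 = 989.8 mm².
F_nw = 0.6 F_EXX = 0.6 × 490 = 294 MPa.
φR_n = 0.75 × 294 × 989.8 × 10⁻³ = 218.3 kN.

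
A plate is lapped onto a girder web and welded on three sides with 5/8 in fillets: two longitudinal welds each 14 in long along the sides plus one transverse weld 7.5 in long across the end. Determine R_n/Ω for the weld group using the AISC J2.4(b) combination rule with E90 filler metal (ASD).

E90XX → F_EXX = 90 ksi.
t_e = 0.707 × 0.625 = 0.4419 in.
R_nwl = 0.6 × 90 × 0.4419 × 28 = 668.1 kip (longitudinal, 2 welds).
R_nwt = 0.6 × 90 × 0.4419 × 7.5 = 179 kip (transverse, base value).
(i) R_nwl + R_nwt = 847.1 kip; (ii) 0.85 R_nwl + 1.5 R_nwt = 836.3 kip.
R_n = max = 847.1 kip [governs: (i)]; R_n/Ω = 423.5 kip.

R_n/Ω ≈ 424 kip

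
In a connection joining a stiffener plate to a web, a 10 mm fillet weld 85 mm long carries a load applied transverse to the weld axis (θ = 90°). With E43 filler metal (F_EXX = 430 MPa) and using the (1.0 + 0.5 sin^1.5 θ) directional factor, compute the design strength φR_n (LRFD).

φR_n ≈ 174 kN

t_e = 0.707 × 10 = 7.07 mm; A_we = 7.07 × 85 = 600.9 mm².
Directional factor: 1.0 + 0.5 sin^1.5(90°) = 1.5.
F_nw = 0.6 × 430 × 1.5 = 387 MPa.
φR_n = 0.75 × 387 × 600.9 × 10⁻³ = 174.4 kN.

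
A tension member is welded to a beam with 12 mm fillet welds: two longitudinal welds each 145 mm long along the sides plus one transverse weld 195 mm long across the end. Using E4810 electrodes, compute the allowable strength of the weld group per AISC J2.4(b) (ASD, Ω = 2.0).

E48XX → F_EXX = 480 MPa.
t_e = 0.707 × 12 = 8.484 mm.
R_nwl = 0.6 × 480 × 8.484 × 290 × 10⁻³ = 708.6 kN (longitudinal, 2 welds).
R_nwt = 0.6 × 480 × 8.484 × 195 × 10⁻³ = 476.5 kN (transverse, base value).
(i) R_nwl + R_nwt = 1185 kN; (ii) 0.85 R_nwl + 1.5 R_nwt = 1317 kN.
R_n = max = 1317 kN [governs: (ii)]; R_n/Ω = 658.5 kN.

R_n/Ω ≈ 658 kN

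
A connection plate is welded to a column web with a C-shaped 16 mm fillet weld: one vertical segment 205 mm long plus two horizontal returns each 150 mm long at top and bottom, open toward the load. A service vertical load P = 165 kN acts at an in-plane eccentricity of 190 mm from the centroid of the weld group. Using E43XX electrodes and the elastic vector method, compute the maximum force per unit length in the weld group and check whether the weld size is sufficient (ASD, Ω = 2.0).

f_max ≈ 1160 N/mm; adequate

E43XX → F_EXX = 430 MPa.
Total weld length L_w = 505 mm. Treat welds as unit-width lines.
Centroid: x̄ = 2×150×75 / 505 = 44.55 mm from the vertical weld.
Polar moment about centroid: J = I_x + I_y = [205³/12 + 2×150×102.5²] + [205×44.55² + 2(150³/12 + 150×30.45²)] = 5117000 mm³.
Direct shear f_v = P/L_w = 165×10³ / 505 = 326.7 N/mm (vertical).
Torsion M = P·e = 165×10³ × 190 = 31350000 N·mm.
Critical point at (x, y) = (105.4, 102.5) from centroid. f_tx = M·y/J = 627.9 N/mm; f_ty = M·x/J = 646 N/mm.
Resultant f_max = √[f_tx² + (f_v + f_ty)²] = √[627.9² + (326.7 + 646)²] = 1158 N/mm.
Capacity per unit length: r_n/Ω = (1/2.0) × 0.6 × 430 × (0.707 × 16) = 1459 N/mm.
1158 ≤ 1459 → adequate.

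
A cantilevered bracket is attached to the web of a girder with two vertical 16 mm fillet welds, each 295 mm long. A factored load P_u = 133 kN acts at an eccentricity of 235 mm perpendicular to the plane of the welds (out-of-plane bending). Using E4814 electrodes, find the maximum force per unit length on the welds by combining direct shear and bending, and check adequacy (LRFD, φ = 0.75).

f_max ≈ 1100 N/mm; adequate

E48XX → F_EXX = 480 MPa.
L_w = 2 × 295 = 590 mm; section modulus (unit throat) S = 2 × L²/6 = 29010 mm².
Direct shear f_v = P/L_w = 133×10³/590 = 225.4 N/mm.
Moment M = P × e = 133×10³ × 235 = 31255000 N·mm; bending f_b = M/S = 1077 N/mm.
f_max = √(f_v² + f_b²) = √(225.4² + 1077²) = 1101 N/mm.
φr_n = 0.75 × 0.6 × 480 × (0.707 × 16) = 2443 N/mm → adequate.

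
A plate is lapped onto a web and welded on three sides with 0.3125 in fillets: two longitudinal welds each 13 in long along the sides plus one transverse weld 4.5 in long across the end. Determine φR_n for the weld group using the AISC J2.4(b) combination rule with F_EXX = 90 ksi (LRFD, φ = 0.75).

φR_n ≈ 273 kips

t_e = 0.707 × 0.3125 = 0.2209 in.
R_nwl = 0.6 × 90 × 0.2209 × 26 = 310.2 kips (longitudinal, 2 welds).
R_nwt = 0.6 × 90 × 0.2209 × 4.5 = 53.69 kips (transverse, base value).
(i) R_nwl + R_nwt = 363.9 kips; (ii) 0.85 R_nwl + 1.5 R_nwt = 344.2 kips.
R_n = max = 363.9 kips [governs: (i)]; φR_n = 272.9 kips.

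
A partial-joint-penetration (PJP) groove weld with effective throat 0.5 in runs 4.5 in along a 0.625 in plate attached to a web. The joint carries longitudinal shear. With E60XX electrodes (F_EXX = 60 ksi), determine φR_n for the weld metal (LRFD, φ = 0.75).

φR_n ≈ 60.8 kips

Effective throat (given) t_e = 0.5 in.
A_we = 0.5 × 4.5 = 2.25 in².
F_nw = 0.6 F_EXX = 36 ksi.
φR_n = 0.75 × 36 × 2.25 = 60.75 kips.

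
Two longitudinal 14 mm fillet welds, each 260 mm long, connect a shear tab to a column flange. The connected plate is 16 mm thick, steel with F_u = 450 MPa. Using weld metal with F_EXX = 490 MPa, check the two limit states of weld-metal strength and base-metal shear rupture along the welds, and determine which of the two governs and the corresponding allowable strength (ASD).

R_n/Ω ≈ 757 kN (weld metal governs)

t_e = 0.707 × 14 = 9.898 mm; L = 520 mm.
Weld metal: R_n/Ω = (1/2.0) × 0.6 × 490 × 9.898 × 520 × 10⁻³ = 756.6 kN.
Base metal (shear rupture): R_n/Ω = (1/2.0) × 0.6 × 450 × 16 × 520 × 10⁻³ = 1123 kN.
Governing: weld metal.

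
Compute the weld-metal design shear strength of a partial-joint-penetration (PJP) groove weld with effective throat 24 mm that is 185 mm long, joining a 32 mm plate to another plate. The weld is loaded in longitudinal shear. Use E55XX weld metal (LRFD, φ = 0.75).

φR_n ≈ 1100 kN

E55XX → F_EXX = 550 MPa.
Effective throat (given) t_e = 24 mm.
A_we = 24 × 185 = 4440 mm².
F_nw = 0.6 F_EXX = 330 MPa.
φR_n = 0.75 × 330 × 4440 × 10⁻³ = 1099 kN.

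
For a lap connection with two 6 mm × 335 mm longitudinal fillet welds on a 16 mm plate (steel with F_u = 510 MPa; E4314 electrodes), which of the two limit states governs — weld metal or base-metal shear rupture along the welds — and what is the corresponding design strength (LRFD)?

φR_n ≈ 550 kN (weld metal governs)

E43XX → F_EXX = 430 MPa.
t_e = 0.707 × 6 = 4.242 mm; L = 670 mm.
Weld metal: φR_n = 0.75 × 0.6 × 430 × 4.242 × 670 × 10⁻³ = 550 kN.
Base metal (shear rupture): φR_n = 0.75 × 0.6 × 510 × 16 × 670 × 10⁻³ = 2460 kN.
Governing: weld metal.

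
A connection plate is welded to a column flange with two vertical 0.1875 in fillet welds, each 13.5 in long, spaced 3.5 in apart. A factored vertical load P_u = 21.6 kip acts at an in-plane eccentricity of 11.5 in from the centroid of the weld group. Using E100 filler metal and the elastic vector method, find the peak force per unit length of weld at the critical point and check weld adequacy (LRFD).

f_max ≈ 3.8 kip/in; adequate

E100XX → F_EXX = 100 ksi.
Total weld length L_w = 27 in. Treat welds as unit-width lines.
Polar moment about centroid: J = 2[d³/12 + d(b/2)²] = 2[13.5³/12 + 13.5×1.75²] = 492.8 in³.
Direct shear f_v = P/L_w = 21.6 / 27 = 0.8 kip/in (vertical).
Torsion M = P·e = 21.6 × 11.5 = 248.4 kip·in.
Critical point at (x, y) = (1.75, 6.75) from centroid. f_tx = M·y/J = 3.403 kip/in; f_ty = M·x/J = 0.8822 kip/in.
Resultant f_max = √[f_tx² + (f_v + f_ty)²] = √[3.403² + (0.8 + 0.8822)²] = 3.796 kip/in.
Capacity per unit length: φr_n = 0.75 × 0.6 × 100 × (0.707 × 0.1875) = 5.965 kip/in.
3.796 ≤ 5.965 → adequate.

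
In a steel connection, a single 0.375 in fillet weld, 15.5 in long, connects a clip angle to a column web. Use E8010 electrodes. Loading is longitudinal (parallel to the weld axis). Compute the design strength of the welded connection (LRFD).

E80XX → F_EXX = 80 ksi.
Effective throat t_e = 0.707 × 0.375 = 0.2651 in.
Total length L = 15.5 in; A_we = 0.2651 × 15.5 = 4.109 in².
F_nw = 0.6 F_EXX = 0.6 × 80 = 48 ksi.
φR_n = 0.75 × 48 × 4.109 = 147.9 kip.

φR_n ≈ 148 kip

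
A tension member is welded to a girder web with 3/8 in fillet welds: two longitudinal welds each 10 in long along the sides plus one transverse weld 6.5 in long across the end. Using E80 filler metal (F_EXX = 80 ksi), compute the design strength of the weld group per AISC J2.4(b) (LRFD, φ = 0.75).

φR_n ≈ 255 kips

t_e = 0.707 × 0.375 = 0.2651 in.
R_nwl = 0.6 × 80 × 0.2651 × 20 = 254.5 kips (longitudinal, 2 welds).
R_nwt = 0.6 × 80 × 0.2651 × 6.5 = 82.72 kips (transverse, base value).
(i) R_nwl + R_nwt = 337.2 kips; (ii) 0.85 R_nwl + 1.5 R_nwt = 340.4 kips.
R_n = max = 340.4 kips [governs: (ii)]; φR_n = 255.3 kips.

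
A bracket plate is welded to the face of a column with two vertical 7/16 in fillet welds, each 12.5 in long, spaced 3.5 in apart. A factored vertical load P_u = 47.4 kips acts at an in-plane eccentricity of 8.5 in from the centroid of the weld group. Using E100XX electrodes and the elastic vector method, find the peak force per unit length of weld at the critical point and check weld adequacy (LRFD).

E100XX → F_EXX = 100 ksi.
Total weld length L_w = 25 in. Treat welds as unit-width lines.
Polar moment about centroid: J = 2[d³/12 + d(b/2)²] = 2[12.5³/12 + 12.5×1.75²] = 402.1 in³.
Direct shear f_v = P/L_w = 47.4 / 25 = 1.896 kip/in (vertical).
Torsion M = P·e = 47.4 × 8.5 = 402.9 kip·in.
Critical point at (x, y) = (1.75, 6.25) from centroid. f_tx = M·y/J = 6.263 kip/in; f_ty = M·x/J = 1.754 kip/in.
Resultant f_max = √[f_tx² + (f_v + f_ty)²] = √[6.263² + (1.896 + 1.754)²] = 7.248 kip/in.
Capacity per unit length: φr_n = 0.75 × 0.6 × 100 × (0.707 × 0.4375) = 13.92 kip/in.
7.248 ≤ 13.92 → adequate.

f_max ≈ 7.25 kip/in; adequate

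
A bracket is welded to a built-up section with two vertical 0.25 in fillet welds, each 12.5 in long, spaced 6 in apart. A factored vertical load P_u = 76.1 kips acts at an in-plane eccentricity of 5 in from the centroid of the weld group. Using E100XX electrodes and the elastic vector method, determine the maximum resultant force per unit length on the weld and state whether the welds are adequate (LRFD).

E100XX → F_EXX = 100 ksi.
Total weld length L_w = 25 in. Treat welds as unit-width lines.
Polar moment about centroid: J = 2[d³/12 + d(b/2)²] = 2[12.5³/12 + 12.5×3²] = 550.5 in³.
Direct shear f_v = P/L_w = 76.1 / 25 = 3.044 kip/in (vertical).
Torsion M = P·e = 76.1 × 5 = 380.5 kip·in.
Critical point at (x, y) = (3, 6.25) from centroid. f_tx = M·y/J = 4.32 kip/in; f_ty = M·x/J = 2.073 kip/in.
Resultant f_max = √[f_tx² + (f_v + f_ty)²] = √[4.32² + (3.044 + 2.073)²] = 6.697 kip/in.
Capacity per unit length: φr_n = 0.75 × 0.6 × 100 × (0.707 × 0.25) = 7.954 kip/in.
6.697 ≤ 7.954 → adequate.

f_max ≈ 6.7 kip/in; adequate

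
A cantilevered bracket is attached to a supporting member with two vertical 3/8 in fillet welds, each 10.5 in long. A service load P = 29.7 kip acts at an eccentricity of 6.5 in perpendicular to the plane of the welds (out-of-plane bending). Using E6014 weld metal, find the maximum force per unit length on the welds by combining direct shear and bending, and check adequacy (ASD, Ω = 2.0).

E60XX → F_EXX = 60 ksi.
L_w = 2 × 10.5 = 21 in; section modulus (unit throat) S = 2 × L²/6 = 36.75 in².
Direct shear f_v = P/L_w = 29.7/21 = 1.414 kip/in.
Moment M = P × e = 29.7 × 6.5 = 193.05 kip·in; bending f_b = M/S = 5.253 kip/in.
f_max = √(f_v² + f_b²) = √(1.414² + 5.253²) = 5.44 kip/in.
r_n/Ω = (1/2.0) × 0.6 × 60 × (0.707 × 0.375) = 4.772 kip/in → NOT adequate.

f_max ≈ 5.44 kip/in; NOT adequate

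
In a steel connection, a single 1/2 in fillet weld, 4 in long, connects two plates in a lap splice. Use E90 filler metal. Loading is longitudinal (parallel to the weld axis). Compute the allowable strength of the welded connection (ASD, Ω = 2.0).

R_n/Ω ≈ 38.2 kip

E90XX → F_EXX = 90 ksi.
Effective throat t_e = 0.707 × 0.5 = 0.3535 in.
Total length L = 4 in; A_we = 0.3535 × 4 = 1.414 in².
F_nw = 0.6 F_EXX = 0.6 × 90 = 54 ksi.
R_n = 54 × 1.414 = 76.36 kip; R_n/Ω = 76.36/2.0 = 38.18 kip.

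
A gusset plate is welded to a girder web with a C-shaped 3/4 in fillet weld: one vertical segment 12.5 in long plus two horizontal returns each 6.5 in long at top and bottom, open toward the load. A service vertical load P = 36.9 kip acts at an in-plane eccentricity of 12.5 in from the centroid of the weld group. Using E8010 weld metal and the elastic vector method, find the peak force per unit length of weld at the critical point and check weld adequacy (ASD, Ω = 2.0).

E80XX → F_EXX = 80 ksi.
Total weld length L_w = 25.5 in. Treat welds as unit-width lines.
Centroid: x̄ = 2×6.5×3.25 / 25.5 = 1.657 in from the vertical weld.
Polar moment about centroid: J = I_x + I_y = [12.5³/12 + 2×6.5×6.25²] + [12.5×1.657² + 2(6.5³/12 + 6.5×1.593²)] = 783.7 in³.
Direct shear f_v = P/L_w = 36.9 / 25.5 = 1.447 kip/in (vertical).
Torsion M = P·e = 36.9 × 12.5 = 461.25 kip·in.
Critical point at (x, y) = (4.843, 6.25) from centroid. f_tx = M·y/J = 3.679 kip/in; f_ty = M·x/J = 2.851 kip/in.
Resultant f_max = √[f_tx² + (f_v + f_ty)²] = √[3.679² + (1.447 + 2.851)²] = 5.657 kip/in.
Capacity per unit length: r_n/Ω = (1/2.0) × 0.6 × 80 × (0.707 × 0.75) = 12.73 kip/in.
5.657 ≤ 12.73 → adequate.

f_max ≈ 5.66 kip/in; adequate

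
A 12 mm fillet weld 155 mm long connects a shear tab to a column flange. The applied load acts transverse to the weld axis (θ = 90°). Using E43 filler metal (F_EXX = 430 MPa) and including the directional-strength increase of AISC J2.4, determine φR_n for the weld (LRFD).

t_e = 0.707 × 12 = 8.484 mm; A_we = 8.484 × 155 = 1315 mm².
Directional factor: 1.0 + 0.5 sin^1.5(90°) = 1.5.
F_nw = 0.6 × 430 × 1.5 = 387 MPa.
φR_n = 0.75 × 387 × 1315 × 10⁻³ = 381.7 kN.

φR_n ≈ 382 kN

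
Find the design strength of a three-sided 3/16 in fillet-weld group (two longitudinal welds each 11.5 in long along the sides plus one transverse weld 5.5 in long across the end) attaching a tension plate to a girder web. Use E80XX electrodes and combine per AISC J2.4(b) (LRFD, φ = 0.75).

φR_n ≈ 136 kips

E80XX → F_EXX = 80 ksi.
t_e = 0.707 × 0.1875 = 0.1326 in.
R_nwl = 0.6 × 80 × 0.1326 × 23 = 146.3 kips (longitudinal, 2 welds).
R_nwt = 0.6 × 80 × 0.1326 × 5.5 = 35 kips (transverse, base value).
(i) R_nwl + R_nwt = 181.3 kips; (ii) 0.85 R_nwl + 1.5 R_nwt = 176.9 kips.
R_n = max = 181.3 kips [governs: (i)]; φR_n = 136 kips.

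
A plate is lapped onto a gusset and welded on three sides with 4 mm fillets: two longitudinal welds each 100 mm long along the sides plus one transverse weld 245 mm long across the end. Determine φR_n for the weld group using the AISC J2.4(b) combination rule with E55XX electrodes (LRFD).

φR_n ≈ 376 kN

E55XX → F_EXX = 550 MPa.
t_e = 0.707 × 4 = 2.828 mm.
R_nwl = 0.6 × 550 × 2.828 × 200 × 10⁻³ = 186.6 kN (longitudinal, 2 welds).
R_nwt = 0.6 × 550 × 2.828 × 245 × 10⁻³ = 228.6 kN (transverse, base value).
(i) R_nwl + R_nwt = 415.3 kN; (ii) 0.85 R_nwl + 1.5 R_nwt = 501.6 kN.
R_n = max = 501.6 kN [governs: (ii)]; φR_n = 376.2 kN.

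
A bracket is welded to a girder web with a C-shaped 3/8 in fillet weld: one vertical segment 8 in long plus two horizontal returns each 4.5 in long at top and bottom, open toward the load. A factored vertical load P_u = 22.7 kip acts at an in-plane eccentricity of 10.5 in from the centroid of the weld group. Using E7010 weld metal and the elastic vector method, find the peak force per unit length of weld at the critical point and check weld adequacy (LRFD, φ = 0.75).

f_max ≈ 6.47 kip/in; adequate

E70XX → F_EXX = 70 ksi.
Total weld length L_w = 17 in. Treat welds as unit-width lines.
Centroid: x̄ = 2×4.5×2.25 / 17 = 1.191 in from the vertical weld.
Polar moment about centroid: J = I_x + I_y = [8³/12 + 2×4.5×4²] + [8×1.191² + 2(4.5³/12 + 4.5×1.059²)] = 223.3 in³.
Direct shear f_v = P/L_w = 22.7 / 17 = 1.335 kip/in (vertical).
Torsion M = P·e = 22.7 × 10.5 = 238.35 kip·in.
Critical point at (x, y) = (3.309, 4) from centroid. f_tx = M·y/J = 4.27 kip/in; f_ty = M·x/J = 3.532 kip/in.
Resultant f_max = √[f_tx² + (f_v + f_ty)²] = √[4.27² + (1.335 + 3.532)²] = 6.475 kip/in.
Capacity per unit length: φr_n = 0.75 × 0.6 × 70 × (0.707 × 0.375) = 8.351 kip/in.
6.475 ≤ 8.351 → adequate.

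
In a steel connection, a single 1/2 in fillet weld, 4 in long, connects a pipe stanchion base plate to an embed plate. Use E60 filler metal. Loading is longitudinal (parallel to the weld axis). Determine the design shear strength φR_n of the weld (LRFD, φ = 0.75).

E60XX → F_EXX = 60 ksi.
Effective throat t_e = 0.707 × 0.5 = 0.3535 in.
Total length L = 4 in; A_we = 0.3535 × 4 = 1.414 in².
F_nw = 0.6 F_EXX = 0.6 × 60 = 36 ksi.
φR_n = 0.75 × 36 × 1.414 = 38.18 kip.

φR_n ≈ 38.2 kip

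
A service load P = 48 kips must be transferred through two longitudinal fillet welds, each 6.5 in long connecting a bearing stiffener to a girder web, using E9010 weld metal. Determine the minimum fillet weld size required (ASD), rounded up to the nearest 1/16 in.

E90XX → F_EXX = 90 ksi.
Total weld length L = 13 in.
Required throat t_e = P × Ω / (0.6 F_EXX × L) = 48 × 2.0 / (0.6 × 90 × 13) = 0.1368 in.
Required leg w = t_e / 0.707 = 0.1934 in → use 1/4 in.

w = 1/4 in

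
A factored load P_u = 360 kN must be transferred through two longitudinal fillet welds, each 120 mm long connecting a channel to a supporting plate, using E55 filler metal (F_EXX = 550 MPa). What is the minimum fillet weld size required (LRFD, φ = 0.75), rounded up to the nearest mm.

Total weld length L = 240 mm.
Required throat t_e = P_u / (φ × 0.6 F_EXX × L) = 360 / (0.75 × 0.6 × 550 × 240 × 10⁻³) = 6.061 mm.
Required leg w = t_e / 0.707 = 8.572 mm → use 9 mm.

w = 9 mm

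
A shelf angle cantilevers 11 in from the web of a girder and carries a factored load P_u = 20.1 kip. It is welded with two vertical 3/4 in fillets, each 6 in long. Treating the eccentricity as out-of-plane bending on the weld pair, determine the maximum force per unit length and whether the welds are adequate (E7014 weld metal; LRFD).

E70XX → F_EXX = 70 ksi.
L_w = 2 × 6 = 12 in; section modulus (unit throat) S = 2 × L²/6 = 12 in².
Direct shear f_v = P/L_w = 20.1/12 = 1.675 kip/in.
Moment M = P × e = 20.1 × 11 = 221.1 kip·in; bending f_b = M/S = 18.43 kip/in.
f_max = √(f_v² + f_b²) = √(1.675² + 18.43²) = 18.5 kip/in.
φr_n = 0.75 × 0.6 × 70 × (0.707 × 0.75) = 16.7 kip/in → NOT adequate.

f_max ≈ 18.5 kip/in; NOT adequate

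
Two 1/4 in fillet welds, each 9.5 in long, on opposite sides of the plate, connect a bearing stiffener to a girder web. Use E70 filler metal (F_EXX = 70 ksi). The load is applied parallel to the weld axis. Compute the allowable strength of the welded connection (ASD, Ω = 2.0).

R_n/Ω ≈ 70.5 kips

Effective throat t_e = 0.707 × 0.25 = 0.1767 in.
Total length L = 19 in; A_we = 0.1767 × 19 = 3.358 in².
F_nw = 0.6 F_EXX = 0.6 × 70 = 42 ksi.
R_n = 42 × 3.358 = 141 kips; R_n/Ω = 141/2.0 = 70.52 kips.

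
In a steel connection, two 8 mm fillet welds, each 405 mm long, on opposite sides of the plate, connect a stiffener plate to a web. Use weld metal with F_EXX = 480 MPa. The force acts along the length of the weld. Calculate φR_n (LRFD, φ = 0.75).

φR_n ≈ 990 kN

Effective throat t_e = 0.707 × 8 = 5.656 mm.
Total length L = 810 mm; A_we = 5.656 × 810 = 4581 mm².
F_nw = 0.6 F_EXX = 0.6 × 480 = 288 MPa.
φR_n = 0.75 × 288 × 4581 × 10⁻³ = 989.6 kN.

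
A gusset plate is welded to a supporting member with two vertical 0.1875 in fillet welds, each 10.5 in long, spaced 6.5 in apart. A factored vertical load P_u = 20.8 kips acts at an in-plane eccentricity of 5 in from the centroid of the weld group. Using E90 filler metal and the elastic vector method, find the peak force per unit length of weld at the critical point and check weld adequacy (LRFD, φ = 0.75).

E90XX → F_EXX = 90 ksi.
Total weld length L_w = 21 in. Treat welds as unit-width lines.
Polar moment about centroid: J = 2[d³/12 + d(b/2)²] = 2[10.5³/12 + 10.5×3.25²] = 414.8 in³.
Direct shear f_v = P/L_w = 20.8 / 21 = 0.9905 kip/in (vertical).
Torsion M = P·e = 20.8 × 5 = 104 kip·in.
Critical point at (x, y) = (3.25, 5.25) from centroid. f_tx = M·y/J = 1.316 kip/in; f_ty = M·x/J = 0.8149 kip/in.
Resultant f_max = √[f_tx² + (f_v + f_ty)²] = √[1.316² + (0.9905 + 0.8149)²] = 2.234 kip/in.
Capacity per unit length: φr_n = 0.75 × 0.6 × 90 × (0.707 × 0.1875) = 5.369 kip/in.
2.234 ≤ 5.369 → adequate.

f_max ≈ 2.23 kip/in; adequate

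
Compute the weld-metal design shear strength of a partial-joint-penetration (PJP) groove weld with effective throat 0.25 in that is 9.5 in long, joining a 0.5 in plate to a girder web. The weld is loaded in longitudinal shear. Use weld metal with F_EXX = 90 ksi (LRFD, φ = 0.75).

φR_n ≈ 96.2 kips

Effective throat (given) t_e = 0.25 in.
A_we = 0.25 × 9.5 = 2.375 in².
F_nw = 0.6 F_EXX = 54 ksi.
φR_n = 0.75 × 54 × 2.375 = 96.19 kips.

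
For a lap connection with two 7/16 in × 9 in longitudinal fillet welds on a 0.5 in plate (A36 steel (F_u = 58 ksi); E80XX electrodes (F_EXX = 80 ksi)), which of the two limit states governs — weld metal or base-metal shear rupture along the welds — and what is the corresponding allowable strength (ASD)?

R_n/Ω ≈ 134 kips (weld metal governs)

t_e = 0.707 × 0.4375 = 0.3093 in; L = 18 in.
Weld metal: R_n/Ω = (1/2.0) × 0.6 × 80 × 0.3093 × 18 = 133.6 kips.
Base metal (shear rupture): R_n/Ω = (1/2.0) × 0.6 × 58 × 0.5 × 18 = 156.6 kips.
Governing: weld metal.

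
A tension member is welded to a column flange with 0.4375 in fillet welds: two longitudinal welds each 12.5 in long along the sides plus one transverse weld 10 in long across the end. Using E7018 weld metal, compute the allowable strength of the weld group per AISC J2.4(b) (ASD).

E70XX → F_EXX = 70 ksi.
t_e = 0.707 × 0.4375 = 0.3093 in.
R_nwl = 0.6 × 70 × 0.3093 × 25 = 324.8 kips (longitudinal, 2 welds).
R_nwt = 0.6 × 70 × 0.3093 × 10 = 129.9 kips (transverse, base value).
(i) R_nwl + R_nwt = 454.7 kips; (ii) 0.85 R_nwl + 1.5 R_nwt = 470.9 kips.
R_n = max = 470.9 kips [governs: (ii)]; R_n/Ω = 235.5 kips.

R_n/Ω ≈ 235 kips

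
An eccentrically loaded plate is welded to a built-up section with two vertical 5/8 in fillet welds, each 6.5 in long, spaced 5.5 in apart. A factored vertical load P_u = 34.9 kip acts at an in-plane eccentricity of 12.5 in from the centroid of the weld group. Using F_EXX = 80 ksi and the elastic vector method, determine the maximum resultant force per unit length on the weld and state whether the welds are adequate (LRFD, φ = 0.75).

f_max ≈ 14.8 kip/in; adequate

Total weld length L_w = 13 in. Treat welds as unit-width lines.
Polar moment about centroid: J = 2[d³/12 + d(b/2)²] = 2[6.5³/12 + 6.5×2.75²] = 144.1 in³.
Direct shear f_v = P/L_w = 34.9 / 13 = 2.685 kip/in (vertical).
Torsion M = P·e = 34.9 × 12.5 = 436.25 kip·in.
Critical point at (x, y) = (2.75, 3.25) from centroid. f_tx = M·y/J = 9.84 kip/in; f_ty = M·x/J = 8.326 kip/in.
Resultant f_max = √[f_tx² + (f_v + f_ty)²] = √[9.84² + (2.685 + 8.326)²] = 14.77 kip/in.
Capacity per unit length: φr_n = 0.75 × 0.6 × 80 × (0.707 × 0.625) = 15.91 kip/in.
14.77 ≤ 15.91 → adequate.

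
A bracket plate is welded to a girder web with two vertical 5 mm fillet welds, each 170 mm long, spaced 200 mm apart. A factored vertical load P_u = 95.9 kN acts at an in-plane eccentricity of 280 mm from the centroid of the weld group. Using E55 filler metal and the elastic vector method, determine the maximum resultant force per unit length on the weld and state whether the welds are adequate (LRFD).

E55XX → F_EXX = 550 MPa.
Total weld length L_w = 340 mm. Treat welds as unit-width lines.
Polar moment about centroid: J = 2[d³/12 + d(b/2)²] = 2[170³/12 + 170×100²] = 4219000 mm³.
Direct shear f_v = P/L_w = 95.9×10³ / 340 = 282.1 N/mm (vertical).
Torsion M = P·e = 95.9×10³ × 280 = 26852000 N·mm.
Critical point at (x, y) = (100, 85) from centroid. f_tx = M·y/J = 541 N/mm; f_ty = M·x/J = 636.5 N/mm.
Resultant f_max = √[f_tx² + (f_v + f_ty)²] = √[541² + (282.1 + 636.5)²] = 1066 N/mm.
Capacity per unit length: φr_n = 0.75 × 0.6 × 550 × (0.707 × 5) = 874.9 N/mm.
1066 > 874.9 → NOT adequate.

f_max ≈ 1070 N/mm; NOT adequate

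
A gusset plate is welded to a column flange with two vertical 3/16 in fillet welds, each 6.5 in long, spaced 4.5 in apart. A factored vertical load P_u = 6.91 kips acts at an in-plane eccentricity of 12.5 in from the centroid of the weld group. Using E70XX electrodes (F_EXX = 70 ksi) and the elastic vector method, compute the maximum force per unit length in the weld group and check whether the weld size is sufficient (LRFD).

f_max ≈ 3.39 kip/in; adequate

Total weld length L_w = 13 in. Treat welds as unit-width lines.
Polar moment about centroid: J = 2[d³/12 + d(b/2)²] = 2[6.5³/12 + 6.5×2.25²] = 111.6 in³.
Direct shear f_v = P/L_w = 6.91 / 13 = 0.5315 kip/in (vertical).
Torsion M = P·e = 6.91 × 12.5 = 86.375 kip·in.
Critical point at (x, y) = (2.25, 3.25) from centroid. f_tx = M·y/J = 2.516 kip/in; f_ty = M·x/J = 1.742 kip/in.
Resultant f_max = √[f_tx² + (f_v + f_ty)²] = √[2.516² + (0.5315 + 1.742)²] = 3.391 kip/in.
Capacity per unit length: φr_n = 0.75 × 0.6 × 70 × (0.707 × 0.1875) = 4.176 kip/in.
3.391 ≤ 4.176 → adequate.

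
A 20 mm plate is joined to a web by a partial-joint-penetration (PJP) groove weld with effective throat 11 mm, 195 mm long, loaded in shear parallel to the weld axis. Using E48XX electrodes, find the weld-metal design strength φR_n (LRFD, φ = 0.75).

E48XX → F_EXX = 480 MPa.
Effective throat (given) t_e = 11 mm.
A_we = 11 × 195 = 2145 mm².
F_nw = 0.6 F_EXX = 288 MPa.
φR_n = 0.75 × 288 × 2145 × 10⁻³ = 463.3 kN.

φR_n ≈ 463 kN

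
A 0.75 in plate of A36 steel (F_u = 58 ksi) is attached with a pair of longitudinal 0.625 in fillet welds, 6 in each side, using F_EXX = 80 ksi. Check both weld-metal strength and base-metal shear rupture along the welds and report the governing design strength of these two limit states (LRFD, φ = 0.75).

t_e = 0.707 × 0.625 = 0.4419 in; L = 12 in.
Weld metal: φR_n = 0.75 × 0.6 × 80 × 0.4419 × 12 = 190.9 kip.
Base metal (shear rupture): φR_n = 0.75 × 0.6 × 58 × 0.75 × 12 = 234.9 kip.
Governing: weld metal.

φR_n ≈ 191 kip (weld metal governs)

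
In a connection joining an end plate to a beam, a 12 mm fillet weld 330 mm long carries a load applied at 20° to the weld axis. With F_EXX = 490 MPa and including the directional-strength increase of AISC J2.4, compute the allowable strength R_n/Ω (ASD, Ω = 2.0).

t_e = 0.707 × 12 = 8.484 mm; A_we = 8.484 × 330 = 2800 mm².
Directional factor: 1.0 + 0.5 sin^1.5(20°) = 1.1.
F_nw = 0.6 × 490 × 1.1 = 323.4 MPa.
R_n/Ω = (323.4 × 2800) / 2.0 × 10⁻³ = 452.7 kN.

R_n/Ω ≈ 453 kN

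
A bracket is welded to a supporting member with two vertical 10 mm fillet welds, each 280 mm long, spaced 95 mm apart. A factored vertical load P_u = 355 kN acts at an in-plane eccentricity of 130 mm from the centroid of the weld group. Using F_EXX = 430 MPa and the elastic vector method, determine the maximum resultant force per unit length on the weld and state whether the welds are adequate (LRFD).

Total weld length L_w = 560 mm. Treat welds as unit-width lines.
Polar moment about centroid: J = 2[d³/12 + d(b/2)²] = 2[280³/12 + 280×47.5²] = 4922000 mm³.
Direct shear f_v = P/L_w = 355×10³ / 560 = 633.9 N/mm (vertical).
Torsion M = P·e = 355×10³ × 130 = 46150000 N·mm.
Critical point at (x, y) = (47.5, 140) from centroid. f_tx = M·y/J = 1313 N/mm; f_ty = M·x/J = 445.4 N/mm.
Resultant f_max = √[f_tx² + (f_v + f_ty)²] = √[1313² + (633.9 + 445.4)²] = 1699 N/mm.
Capacity per unit length: φr_n = 0.75 × 0.6 × 430 × (0.707 × 10) = 1368 N/mm.
1699 > 1368 → NOT adequate.

f_max ≈ 1700 N/mm; NOT adequate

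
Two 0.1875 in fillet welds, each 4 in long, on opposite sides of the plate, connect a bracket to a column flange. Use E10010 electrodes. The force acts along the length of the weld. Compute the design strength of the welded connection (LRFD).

E100XX → F_EXX = 100 ksi.
Effective throat t_e = 0.707 × 0.1875 = 0.1326 in.
Total length L = 8 in; A_we = 0.1326 × 8 = 1.06 in².
F_nw = 0.6 F_EXX = 0.6 × 100 = 60 ksi.
φR_n = 0.75 × 60 × 1.06 = 47.72 kip.

φR_n ≈ 47.7 kip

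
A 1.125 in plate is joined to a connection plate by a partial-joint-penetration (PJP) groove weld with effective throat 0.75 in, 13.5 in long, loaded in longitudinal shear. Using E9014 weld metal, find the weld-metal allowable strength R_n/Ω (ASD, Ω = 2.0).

R_n/Ω ≈ 273 kips

E90XX → F_EXX = 90 ksi.
Effective throat (given) t_e = 0.75 in.
A_we = 0.75 × 13.5 = 10.12 in².
F_nw = 0.6 F_EXX = 54 ksi.
R_n/Ω = (54 × 10.12) / 2.0 = 273.4 kips.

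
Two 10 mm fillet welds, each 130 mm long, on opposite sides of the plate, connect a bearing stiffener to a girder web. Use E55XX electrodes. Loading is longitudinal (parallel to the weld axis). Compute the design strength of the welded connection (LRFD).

E55XX → F_EXX = 550 MPa.
Effective throat t_e = 0.707 × 10 = 7.07 mm.
Total length L = 260 mm; A_we = 7.07 × 260 = 1838 mm².
F_nw = 0.6 F_EXX = 0.6 × 550 = 330 MPa.
φR_n = 0.75 × 330 × 1838 × 10⁻³ = 455 kN.

φR_n ≈ 455 kN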